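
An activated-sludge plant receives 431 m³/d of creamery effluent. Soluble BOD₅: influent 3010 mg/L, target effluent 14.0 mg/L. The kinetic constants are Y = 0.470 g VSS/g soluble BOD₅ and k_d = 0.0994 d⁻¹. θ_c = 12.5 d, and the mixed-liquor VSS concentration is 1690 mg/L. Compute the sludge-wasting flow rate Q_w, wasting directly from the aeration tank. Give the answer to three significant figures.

Q_w ≈ 160 m³/d

Steady-state biomass mass balance: V·X·(1 + k_d·θ_c) = Y·Q·(S₀ − S)·θ_c, so V = 0.470 × 431 × (3010 − 14.0) × 12.5 / [1690 × (1 + 0.0994 × 12.5)] = 7.59×10^6 / 3790 = 2002 m³.
With mixed-liquor wasting, θ_c = V/Q_w, so Q_w = V/θ_c = 2002/12.5 = 160.1 m³/d.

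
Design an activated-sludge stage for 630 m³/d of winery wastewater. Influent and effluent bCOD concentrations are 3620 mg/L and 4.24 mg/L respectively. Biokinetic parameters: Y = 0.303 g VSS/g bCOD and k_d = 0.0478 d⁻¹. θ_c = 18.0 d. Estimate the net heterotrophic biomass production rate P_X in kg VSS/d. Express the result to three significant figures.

P_X ≈ 371 kg VSS/d

Observed yield with endogenous decay: Y_obs = Y / (1 + k_d·θ_c) = 0.303 / (1 + 0.0478 × 18.0) = 0.303 / 1.860 = 0.1629 g VSS/g bCOD.
ΔS = 3620 − 4.24 = 3616 mg/L, so the substrate removal rate is 630 × 3616/1000 = 2278 kg bCOD/d.
Net biomass production P_X = Y_obs × Q·(S₀ − S) = 0.1629 × 2278 = 371.0 kg VSS/d.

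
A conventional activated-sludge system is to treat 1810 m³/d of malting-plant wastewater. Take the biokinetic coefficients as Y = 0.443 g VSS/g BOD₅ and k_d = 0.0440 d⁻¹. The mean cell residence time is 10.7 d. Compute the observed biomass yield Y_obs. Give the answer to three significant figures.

Y_obs = Y / (1 + k_d θ_c) = 0.443 / (1 + 0.0440 × 10.7) = 0.443 / 1.471 = 0.3012.

Y_obs ≈ 0.301 g VSS/g BOD₅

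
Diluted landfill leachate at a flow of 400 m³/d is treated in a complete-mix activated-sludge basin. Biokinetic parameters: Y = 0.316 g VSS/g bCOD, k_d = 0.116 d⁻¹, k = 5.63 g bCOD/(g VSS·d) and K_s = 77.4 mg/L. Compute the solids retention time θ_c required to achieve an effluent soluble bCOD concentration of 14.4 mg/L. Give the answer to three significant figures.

Specific growth rate at S = 14.4 mg/L: μ = YkS/(K_s+S) = 0.316·5.63·14.4/(77.4+14.4) = 0.2791 d⁻¹.
θ_c = 1/(μ − k_d) = 1/(0.2791 − 0.116) = 1/0.1631 = 6.132 d.

θ_c ≈ 6.13 d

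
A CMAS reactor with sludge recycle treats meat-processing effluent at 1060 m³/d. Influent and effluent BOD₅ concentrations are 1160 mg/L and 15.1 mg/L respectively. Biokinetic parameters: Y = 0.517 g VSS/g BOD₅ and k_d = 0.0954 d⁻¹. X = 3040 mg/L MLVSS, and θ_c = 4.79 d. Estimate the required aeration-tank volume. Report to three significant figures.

V ≈ 679 m³

Steady-state biomass mass balance: V·X·(1 + k_d·θ_c) = Y·Q·(S₀ − S)·θ_c, so V = 0.517 × 1060 × (1160 − 15.1) × 4.79 / [3040 × (1 + 0.0954 × 4.79)] = 3.01×10^6 / 4429 = 678.5 m³.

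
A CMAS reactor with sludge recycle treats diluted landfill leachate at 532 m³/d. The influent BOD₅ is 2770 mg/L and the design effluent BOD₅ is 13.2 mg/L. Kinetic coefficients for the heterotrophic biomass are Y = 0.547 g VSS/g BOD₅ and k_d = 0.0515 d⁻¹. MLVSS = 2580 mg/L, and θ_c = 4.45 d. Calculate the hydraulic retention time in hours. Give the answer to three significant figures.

τ ≈ 50.8 h

Rearranging the biomass balance for a CMAS with decay, V = Y·Q·ΔS·θ_c / [X·(1+k_d θ_c)] = 0.547 × 532 × (2770 − 13.2) × 4.45 / [2580 × (1 + 0.0515 × 4.45)] = 3.57×10^6 / 3171 = 1126 m³.
Hydraulic retention time τ = V/Q = 1126 / 532 = 2.116 d = 50.78 h.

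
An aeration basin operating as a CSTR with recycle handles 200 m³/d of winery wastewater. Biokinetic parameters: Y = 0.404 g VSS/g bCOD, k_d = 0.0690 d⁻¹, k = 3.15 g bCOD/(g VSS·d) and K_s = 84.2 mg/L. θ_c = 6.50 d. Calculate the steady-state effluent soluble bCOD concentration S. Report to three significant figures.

S ≈ 17.9 mg/L

Effluent substrate depends only on kinetics and SRT: S = K_s(1 + k_d θ_c) / [θ_c(Yk − k_d) − 1] = 84.2 × (1 + 0.0690 × 6.50) / [6.50 × (0.404 × 3.15 − 0.0690) − 1] = 122.0 / 6.823 = 17.87 mg/L.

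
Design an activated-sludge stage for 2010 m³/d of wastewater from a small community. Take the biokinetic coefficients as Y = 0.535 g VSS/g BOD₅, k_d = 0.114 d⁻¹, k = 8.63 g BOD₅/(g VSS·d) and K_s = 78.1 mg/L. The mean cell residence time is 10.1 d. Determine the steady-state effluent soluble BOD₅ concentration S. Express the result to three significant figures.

S ≈ 3.78 mg/L

From the Monod/SRT balance for a CMAS, S = K_s·(1+k_d θ_c)/[θ_c·(Y k − k_d) − 1] = 78.1 × (1 + 0.114 × 10.1) / [10.1 × (0.535 × 8.63 − 0.114) − 1] = 168.0 / 44.48 = 3.777 mg/L.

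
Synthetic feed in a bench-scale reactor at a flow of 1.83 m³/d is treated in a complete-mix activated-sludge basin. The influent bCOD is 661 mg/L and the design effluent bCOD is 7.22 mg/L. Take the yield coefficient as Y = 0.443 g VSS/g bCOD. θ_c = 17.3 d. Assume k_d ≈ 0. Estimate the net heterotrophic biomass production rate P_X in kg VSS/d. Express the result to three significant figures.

P_X ≈ 0.530 kg VSS/d

With endogenous decay neglected, the observed yield equals the true yield: Y_obs = Y = 0.443 g VSS/g bCOD.
Mass of bCOD removed per day: Q(S₀ − S) = 1.83 × 653.8 g/m³ = 1.196 kg/d.
Biomass produced: P_X = Y_obs·Q·ΔS = 0.4430 × 1.196 ≈ 0.5300 kg VSS/d.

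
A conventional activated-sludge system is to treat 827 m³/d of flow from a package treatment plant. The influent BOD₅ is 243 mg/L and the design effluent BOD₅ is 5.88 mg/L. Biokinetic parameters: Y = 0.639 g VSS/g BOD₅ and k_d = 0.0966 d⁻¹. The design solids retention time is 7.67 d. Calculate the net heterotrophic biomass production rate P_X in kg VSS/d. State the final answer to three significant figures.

Y_obs = Y / (1 + k_d θ_c) = 0.639 / (1 + 0.0966 × 7.67) = 0.639 / 1.741 = 0.3670.
Substrate removed = Q·(S₀ − S) = 827 m³/d × (243 − 5.88) g/m³ = 1.96×10^5 g/d = 196.1 kg/d.
Biomass produced: P_X = Y_obs·Q·ΔS = 0.3670 × 196.1 ≈ 71.98 kg VSS/d.

P_X ≈ 72.0 kg VSS/d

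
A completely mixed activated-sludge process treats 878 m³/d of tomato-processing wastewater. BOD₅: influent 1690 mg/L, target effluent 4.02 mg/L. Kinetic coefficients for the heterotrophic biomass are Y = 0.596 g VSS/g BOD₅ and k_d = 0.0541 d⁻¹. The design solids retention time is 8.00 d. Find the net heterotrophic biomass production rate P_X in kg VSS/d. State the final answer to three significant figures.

P_X ≈ 616 kg VSS/d

Y_obs = Y / (1 + k_d θ_c) = 0.596 / (1 + 0.0541 × 8.00) = 0.596 / 1.433 = 0.4160.
Substrate removed = Q·(S₀ − S) = 878 m³/d × (1690 − 4.02) g/m³ = 1.48×10^6 g/d = 1480 kg/d.
So the net sludge growth is P_X = 0.4160 × 1480 = 615.8 kg VSS/d.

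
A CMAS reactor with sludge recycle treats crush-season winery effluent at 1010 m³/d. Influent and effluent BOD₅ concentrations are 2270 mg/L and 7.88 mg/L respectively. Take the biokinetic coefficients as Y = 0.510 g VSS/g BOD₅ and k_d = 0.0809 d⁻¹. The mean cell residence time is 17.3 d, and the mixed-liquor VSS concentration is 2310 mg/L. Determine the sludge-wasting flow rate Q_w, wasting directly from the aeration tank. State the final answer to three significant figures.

Q_w ≈ 210 m³/d

Rearranging the biomass balance for a CMAS with decay, V = Y·Q·ΔS·θ_c / [X·(1+k_d θ_c)] = 0.510 × 1010 × (2270 − 7.88) × 17.3 / [2310 × (1 + 0.0809 × 17.3)] = 2.02×10^7 / 5543 = 3637 m³.
Wasting from the aeration tank: Q_w = V / θ_c = 3637 / 17.3 = 210.2 m³/d.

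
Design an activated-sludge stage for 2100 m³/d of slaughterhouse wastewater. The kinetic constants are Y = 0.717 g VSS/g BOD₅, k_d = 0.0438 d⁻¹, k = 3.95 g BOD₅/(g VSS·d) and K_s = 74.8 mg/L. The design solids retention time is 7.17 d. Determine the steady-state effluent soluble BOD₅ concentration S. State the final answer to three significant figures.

Effluent substrate depends only on kinetics and SRT: S = K_s(1 + k_d θ_c) / [θ_c(Yk − k_d) − 1] = 74.8 × (1 + 0.0438 × 7.17) / [7.17 × (0.717 × 3.95 − 0.0438) − 1] = 98.29 / 18.99 = 5.175 mg/L.

S ≈ 5.18 mg/L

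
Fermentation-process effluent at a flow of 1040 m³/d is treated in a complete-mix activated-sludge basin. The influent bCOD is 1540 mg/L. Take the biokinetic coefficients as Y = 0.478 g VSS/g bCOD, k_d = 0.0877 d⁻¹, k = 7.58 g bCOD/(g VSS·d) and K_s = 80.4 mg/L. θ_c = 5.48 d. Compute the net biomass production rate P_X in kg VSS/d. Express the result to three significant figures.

P_X ≈ 515 kg VSS/d

For a completely mixed reactor with recycle the Lawrence–McCarty relation gives S = K_s·(1 + k_d·θ_c) / [θ_c·(Y·k − k_d) − 1] = 80.4 × (1 + 0.0877 × 5.48) / [5.48 × (0.478 × 7.58 − 0.0877) − 1] = 119.0 / 18.37 = 6.478 mg/L.
Y_obs = Y / (1 + k_d θ_c) = 0.478 / (1 + 0.0877 × 5.48) = 0.478 / 1.481 = 0.3228.
ΔS = 1540 − 6.48 = 1534 mg/L, so the substrate removal rate is 1040 × 1534/1000 = 1595 kg bCOD/d.
Biomass produced: P_X = Y_obs·Q·ΔS = 0.3228 × 1595 ≈ 514.9 kg VSS/d.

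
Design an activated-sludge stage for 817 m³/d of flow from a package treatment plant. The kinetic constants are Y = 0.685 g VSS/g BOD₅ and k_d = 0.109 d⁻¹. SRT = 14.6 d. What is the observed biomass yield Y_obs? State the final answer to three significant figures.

Y_obs ≈ 0.264 g VSS/g BOD₅

The observed yield is Y_obs = Y/(1 + k_d·θ_c) = 0.685 / (1 + 0.109 × 14.6) = 0.685 / 2.591 = 0.2643 g VSS per g BOD₅ removed.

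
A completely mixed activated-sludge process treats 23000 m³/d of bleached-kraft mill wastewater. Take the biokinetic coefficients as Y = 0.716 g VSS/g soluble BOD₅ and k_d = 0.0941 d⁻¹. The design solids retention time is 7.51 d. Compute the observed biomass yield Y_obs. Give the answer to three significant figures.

Correct the yield for decay: Y_obs = Y/(1 + k_d θ_c) = 0.716 / (1 + 0.0941 × 7.51) = 0.716 / 1.707 = 0.4195.

Y_obs ≈ 0.420 g VSS/g soluble BOD₅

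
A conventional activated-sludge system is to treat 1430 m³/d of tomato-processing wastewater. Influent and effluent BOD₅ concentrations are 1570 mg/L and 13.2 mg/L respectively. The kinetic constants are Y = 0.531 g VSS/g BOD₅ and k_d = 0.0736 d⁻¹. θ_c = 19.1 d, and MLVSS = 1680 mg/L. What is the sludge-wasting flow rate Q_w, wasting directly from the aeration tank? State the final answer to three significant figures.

Q_w ≈ 292 m³/d

From the SRT design equation V = Y Q (S₀−S) θ_c / [X (1 + k_d θ_c)] = 0.531 × 1430 × (1570 − 13.2) × 19.1 / [1680 × (1 + 0.0736 × 19.1)] = 2.26×10^7 / 4042 = 5586 m³.
Wasting from the aeration tank: Q_w = V / θ_c = 5586 / 19.1 = 292.5 m³/d.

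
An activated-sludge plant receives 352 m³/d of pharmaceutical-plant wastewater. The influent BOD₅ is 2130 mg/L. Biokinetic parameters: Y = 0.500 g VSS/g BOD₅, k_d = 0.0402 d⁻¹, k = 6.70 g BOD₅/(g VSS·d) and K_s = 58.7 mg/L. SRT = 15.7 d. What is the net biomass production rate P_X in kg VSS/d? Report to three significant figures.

P_X ≈ 230 kg VSS/d

From the Monod/SRT balance for a CMAS, S = K_s·(1+k_d θ_c)/[θ_c·(Y k − k_d) − 1] = 58.7 × (1 + 0.0402 × 15.7) / [15.7 × (0.500 × 6.70 − 0.0402) − 1] = 95.75 / 50.96 = 1.879 mg/L.
Observed yield with endogenous decay: Y_obs = Y / (1 + k_d·θ_c) = 0.500 / (1 + 0.0402 × 15.7) = 0.500 / 1.631 = 0.3065 g VSS/g BOD₅.
Mass of BOD₅ removed per day: Q(S₀ − S) = 352 × 2128 g/m³ = 749.1 kg/d.
Biomass produced: P_X = Y_obs·Q·ΔS = 0.3065 × 749.1 ≈ 229.6 kg VSS/d.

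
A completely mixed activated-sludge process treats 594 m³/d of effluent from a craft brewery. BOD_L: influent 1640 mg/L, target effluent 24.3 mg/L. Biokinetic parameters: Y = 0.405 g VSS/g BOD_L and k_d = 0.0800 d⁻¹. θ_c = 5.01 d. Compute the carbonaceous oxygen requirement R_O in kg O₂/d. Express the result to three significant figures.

R_O ≈ 566 kg O₂/d

Observed yield with endogenous decay: Y_obs = Y / (1 + k_d·θ_c) = 0.405 / (1 + 0.0800 × 5.01) = 0.405 / 1.401 = 0.2891 g VSS/g BOD_L.
Q·(S₀ − S) = 594 × (1640 − 24.3) × 10⁻³ = 959.7 kg/d removed.
P_X = Y_obs·Q·(S₀ − S) = 0.2891 × 959.7 = 277.5 kg VSS/d.
R_O = Q·(S₀ − S) − 1.42·P_X = 959.7 − 1.42 × 277.5 = 565.7 kg O₂/d.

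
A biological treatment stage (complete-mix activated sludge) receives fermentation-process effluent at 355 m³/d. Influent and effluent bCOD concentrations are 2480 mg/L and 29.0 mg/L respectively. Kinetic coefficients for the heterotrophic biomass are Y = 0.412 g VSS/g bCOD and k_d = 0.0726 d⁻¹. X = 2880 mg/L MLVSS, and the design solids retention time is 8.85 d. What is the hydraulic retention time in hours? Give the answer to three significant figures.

τ ≈ 45.3 h

Steady-state biomass mass balance: V·X·(1 + k_d·θ_c) = Y·Q·(S₀ − S)·θ_c, so V = 0.412 × 355 × (2480 − 29.0) × 8.85 / [2880 × (1 + 0.0726 × 8.85)] = 3.17×10^6 / 4730 = 670.7 m³.
τ = V/Q = 670.7/355 = 1.889 d, or 45.34 h.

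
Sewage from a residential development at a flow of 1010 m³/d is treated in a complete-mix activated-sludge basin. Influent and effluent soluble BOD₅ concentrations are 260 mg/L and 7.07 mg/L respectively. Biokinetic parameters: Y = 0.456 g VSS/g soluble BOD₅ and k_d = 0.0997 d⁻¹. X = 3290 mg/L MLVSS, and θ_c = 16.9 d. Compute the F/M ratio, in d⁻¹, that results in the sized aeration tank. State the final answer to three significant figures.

F/M ≈ 0.358 d⁻¹

From the SRT design equation V = Y Q (S₀−S) θ_c / [X (1 + k_d θ_c)] = 0.456 × 1010 × (260 − 7.07) × 16.9 / [3290 × (1 + 0.0997 × 16.9)] = 1.97×10^6 / 8833 = 222.9 m³.
Food-to-microorganism ratio F/M = Q S₀ / (V X) = 1010 × 260 / (222.9 × 3290) = 0.3581 d⁻¹.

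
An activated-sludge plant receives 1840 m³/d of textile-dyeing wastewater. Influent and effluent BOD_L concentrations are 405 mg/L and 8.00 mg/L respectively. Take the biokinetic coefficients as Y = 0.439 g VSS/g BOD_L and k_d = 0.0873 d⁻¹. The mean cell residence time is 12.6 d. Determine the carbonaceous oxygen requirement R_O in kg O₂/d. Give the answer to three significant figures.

Correct the yield for decay: Y_obs = Y/(1 + k_d θ_c) = 0.439 / (1 + 0.0873 × 12.6) = 0.439 / 2.100 = 0.2090.
ΔS = 405 − 8.00 = 397.0 mg/L, so the substrate removal rate is 1840 × 397.0/1000 = 730.5 kg BOD_L/d.
P_X = Y_obs·Q·(S₀ − S) = 0.2090 × 730.5 = 152.7 kg VSS/d.
R_O = Q·(S₀ − S) − 1.42·P_X = 730.5 − 1.42 × 152.7 = 513.6 kg O₂/d.

R_O ≈ 514 kg O₂/d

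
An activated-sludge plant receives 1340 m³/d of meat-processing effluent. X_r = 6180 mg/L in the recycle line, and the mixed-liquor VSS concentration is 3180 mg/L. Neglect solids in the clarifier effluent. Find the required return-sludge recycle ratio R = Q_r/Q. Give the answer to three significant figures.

Solids balance on the clarifier gives (1+R)X = R·X_r, so R = X/(X_r − X) = 3180 / (6180 − 3180) = 1.060.

R ≈ 1.06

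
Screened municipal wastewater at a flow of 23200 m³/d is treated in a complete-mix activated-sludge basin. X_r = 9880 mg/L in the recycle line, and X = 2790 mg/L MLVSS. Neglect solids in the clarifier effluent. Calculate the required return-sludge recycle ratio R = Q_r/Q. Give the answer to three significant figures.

R = Q_r/Q = X/(X_r − X) = 2790 / (9880 − 2790) = 0.3935.

R ≈ 0.394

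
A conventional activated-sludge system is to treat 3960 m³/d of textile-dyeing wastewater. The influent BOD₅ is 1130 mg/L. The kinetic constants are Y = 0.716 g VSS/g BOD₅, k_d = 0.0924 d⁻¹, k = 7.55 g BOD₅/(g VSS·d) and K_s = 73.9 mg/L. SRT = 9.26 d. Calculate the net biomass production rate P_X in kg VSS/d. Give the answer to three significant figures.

P_X ≈ 1720 kg VSS/d

For a completely mixed reactor with recycle the Lawrence–McCarty relation gives S = K_s·(1 + k_d·θ_c) / [θ_c·(Y·k − k_d) − 1] = 73.9 × (1 + 0.0924 × 9.26) / [9.26 × (0.716 × 7.55 − 0.0924) − 1] = 137.1 / 48.20 = 2.845 mg/L.
Correct the yield for decay: Y_obs = Y/(1 + k_d θ_c) = 0.716 / (1 + 0.0924 × 9.26) = 0.716 / 1.856 = 0.3859.
Mass of BOD₅ removed per day: Q(S₀ − S) = 3960 × 1127 g/m³ = 4464 kg/d.
Biomass produced: P_X = Y_obs·Q·ΔS = 0.3859 × 4464 ≈ 1722 kg VSS/d.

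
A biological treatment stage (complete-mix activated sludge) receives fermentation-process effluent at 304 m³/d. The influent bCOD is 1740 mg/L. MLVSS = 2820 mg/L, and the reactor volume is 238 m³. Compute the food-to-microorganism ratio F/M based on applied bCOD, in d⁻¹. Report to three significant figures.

F/M ≈ 0.788 d⁻¹

F/M = Q·S₀ / (V·X) = 304 × 1740 / (238.0 × 2820) = 0.7881 g bCOD·(g VSS·d)⁻¹.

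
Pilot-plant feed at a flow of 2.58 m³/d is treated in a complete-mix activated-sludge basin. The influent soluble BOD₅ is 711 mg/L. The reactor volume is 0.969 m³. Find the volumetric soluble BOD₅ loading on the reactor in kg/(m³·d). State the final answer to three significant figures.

Applied soluble BOD₅ load per unit volume = Q·S₀/V = (2.58 × 711/1000)/0.9690 = 1.893 kg soluble BOD₅·m⁻³·d⁻¹.

L_v ≈ 1.89 kg soluble BOD₅/(m³·d)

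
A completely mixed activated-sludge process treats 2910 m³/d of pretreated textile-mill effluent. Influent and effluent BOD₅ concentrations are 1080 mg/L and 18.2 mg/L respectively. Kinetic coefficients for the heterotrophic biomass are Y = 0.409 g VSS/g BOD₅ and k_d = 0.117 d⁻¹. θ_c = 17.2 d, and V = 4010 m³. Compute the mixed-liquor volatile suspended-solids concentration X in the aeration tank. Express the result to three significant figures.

Solving the biomass balance for X: X = Y Q (S₀−S) θ_c / [V (1+k_d θ_c)] = 0.409 × 2910 × (1080 − 18.2) × 17.2 / [4010 × (1 + 0.117 × 17.2)] = 1799 mg/L.

X ≈ 1800 mg/L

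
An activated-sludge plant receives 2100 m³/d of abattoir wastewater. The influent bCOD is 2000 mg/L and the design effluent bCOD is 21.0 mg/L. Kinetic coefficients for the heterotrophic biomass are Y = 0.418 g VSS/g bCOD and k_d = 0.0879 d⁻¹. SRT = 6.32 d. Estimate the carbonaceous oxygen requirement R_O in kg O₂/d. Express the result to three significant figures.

Y_obs = Y / (1 + k_d θ_c) = 0.418 / (1 + 0.0879 × 6.32) = 0.418 / 1.556 = 0.2687.
Q·(S₀ − S) = 2100 × (2000 − 21.0) × 10⁻³ = 4156 kg/d removed.
Net sludge production P_X = 0.2687 × 4156 = 1117 kg VSS/d.
Carbonaceous O₂ demand = substrate oxidised − cell-mass equivalent = 4156 − 1.42 × 1117 = 2570 kg O₂/d.

R_O ≈ 2570 kg O₂/d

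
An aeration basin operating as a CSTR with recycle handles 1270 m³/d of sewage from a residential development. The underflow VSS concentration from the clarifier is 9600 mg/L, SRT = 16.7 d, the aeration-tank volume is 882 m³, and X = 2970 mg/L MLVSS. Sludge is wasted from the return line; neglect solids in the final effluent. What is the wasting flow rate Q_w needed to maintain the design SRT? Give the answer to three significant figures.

Q_w ≈ 16.3 m³/d

Wasting from the return line (neglecting effluent solids): Q_w = V·X / (θ_c·X_r) = 882.0 × 2970 / (16.7 × 9600) = 16.34 m³/d.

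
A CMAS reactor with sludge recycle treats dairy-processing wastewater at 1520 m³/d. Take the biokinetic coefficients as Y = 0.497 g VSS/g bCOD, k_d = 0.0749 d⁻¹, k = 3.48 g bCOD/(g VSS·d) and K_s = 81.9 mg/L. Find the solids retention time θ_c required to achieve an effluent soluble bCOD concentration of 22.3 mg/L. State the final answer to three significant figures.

Specific growth rate at S = 22.3 mg/L: μ = YkS/(K_s+S) = 0.497·3.48·22.3/(81.9+22.3) = 0.3701 d⁻¹.
θ_c = 1/(μ − k_d) = 1/(0.3701 − 0.0749) = 1/0.2952 = 3.387 d.

θ_c ≈ 3.39 d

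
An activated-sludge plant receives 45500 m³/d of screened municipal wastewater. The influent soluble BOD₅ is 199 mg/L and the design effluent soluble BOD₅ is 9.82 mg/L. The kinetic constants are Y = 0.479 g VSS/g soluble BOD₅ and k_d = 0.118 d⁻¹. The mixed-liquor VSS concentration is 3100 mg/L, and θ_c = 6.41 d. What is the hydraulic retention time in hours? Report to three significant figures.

τ ≈ 2.56 h

Rearranging the biomass balance for a CMAS with decay, V = Y·Q·ΔS·θ_c / [X·(1+k_d θ_c)] = 0.479 × 45500 × (199 − 9.82) × 6.41 / [3100 × (1 + 0.118 × 6.41)] = 2.64×10^7 / 5445 = 4854 m³.
HRT = V/Q = 4854 m³ / 45500 m³·d⁻¹ = 0.1067 d × 24 = 2.560 h.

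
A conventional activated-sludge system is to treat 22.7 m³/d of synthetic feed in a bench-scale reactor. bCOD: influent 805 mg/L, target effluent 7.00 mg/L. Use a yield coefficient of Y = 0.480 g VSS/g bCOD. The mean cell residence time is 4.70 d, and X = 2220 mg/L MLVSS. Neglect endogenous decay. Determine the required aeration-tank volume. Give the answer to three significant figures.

V ≈ 18.4 m³

V·X = Y·Q·ΔS·θ_c gives V = 0.480 × 22.7 × (805 − 7.00) × 4.70 / 2220 = 18.41 m³.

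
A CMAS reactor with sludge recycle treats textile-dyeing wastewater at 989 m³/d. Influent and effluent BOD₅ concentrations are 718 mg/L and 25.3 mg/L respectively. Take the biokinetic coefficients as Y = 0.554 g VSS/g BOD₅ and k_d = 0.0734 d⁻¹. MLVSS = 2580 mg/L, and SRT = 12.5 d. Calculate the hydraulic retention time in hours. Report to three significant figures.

τ ≈ 23.3 h

From the SRT design equation V = Y Q (S₀−S) θ_c / [X (1 + k_d θ_c)] = 0.554 × 989 × (718 − 25.3) × 12.5 / [2580 × (1 + 0.0734 × 12.5)] = 4.74×10^6 / 4947 = 959.0 m³.
HRT = V/Q = 959.0 m³ / 989 m³·d⁻¹ = 0.9696 d × 24 = 23.27 h.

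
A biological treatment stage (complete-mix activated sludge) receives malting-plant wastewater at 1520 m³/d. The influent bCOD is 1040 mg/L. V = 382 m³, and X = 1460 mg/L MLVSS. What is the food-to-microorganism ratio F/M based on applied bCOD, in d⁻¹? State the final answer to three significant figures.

F/M ≈ 2.83 d⁻¹

F/M = Q·S₀ / (V·X) = 1520 × 1040 / (382.0 × 1460) = 2.834 g bCOD·(g VSS·d)⁻¹.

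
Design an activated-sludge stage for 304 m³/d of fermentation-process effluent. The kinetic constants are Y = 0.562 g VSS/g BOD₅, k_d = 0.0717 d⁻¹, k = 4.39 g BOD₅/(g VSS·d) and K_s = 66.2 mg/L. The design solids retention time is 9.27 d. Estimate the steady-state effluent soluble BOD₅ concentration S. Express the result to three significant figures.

Effluent substrate depends only on kinetics and SRT: S = K_s(1 + k_d θ_c) / [θ_c(Yk − k_d) − 1] = 66.2 × (1 + 0.0717 × 9.27) / [9.27 × (0.562 × 4.39 − 0.0717) − 1] = 110.2 / 21.21 = 5.197 mg/L.

S ≈ 5.20 mg/L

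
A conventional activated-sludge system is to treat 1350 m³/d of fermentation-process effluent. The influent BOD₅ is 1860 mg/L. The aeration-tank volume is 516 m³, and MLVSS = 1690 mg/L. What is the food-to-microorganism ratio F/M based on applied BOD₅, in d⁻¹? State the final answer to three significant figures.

F/M ≈ 2.88 d⁻¹

F/M = applied load / biomass = Q·S₀/(V·X) = 1350 × 1860 / (516.0 × 1690) = 2.879 d⁻¹.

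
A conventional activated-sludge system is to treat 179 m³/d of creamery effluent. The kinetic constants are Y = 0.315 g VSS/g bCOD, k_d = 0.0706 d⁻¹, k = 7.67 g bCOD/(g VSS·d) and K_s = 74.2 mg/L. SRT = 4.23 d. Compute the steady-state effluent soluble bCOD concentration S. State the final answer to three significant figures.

For a completely mixed reactor with recycle the Lawrence–McCarty relation gives S = K_s·(1 + k_d·θ_c) / [θ_c·(Y·k − k_d) − 1] = 74.2 × (1 + 0.0706 × 4.23) / [4.23 × (0.315 × 7.67 − 0.0706) − 1] = 96.36 / 8.921 = 10.80 mg/L.

S ≈ 10.8 mg/L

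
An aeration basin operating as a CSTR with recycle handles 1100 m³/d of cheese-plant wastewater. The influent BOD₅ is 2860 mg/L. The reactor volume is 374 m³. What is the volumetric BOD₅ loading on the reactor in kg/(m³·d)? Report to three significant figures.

Volumetric loading L_v = Q·S₀ / V = 1100 × 2860 g/m³ / 374.0 m³ = 8412 g/(m³·d) = 8.412 kg BOD₅/(m³·d).

L_v ≈ 8.41 kg BOD₅/(m³·d)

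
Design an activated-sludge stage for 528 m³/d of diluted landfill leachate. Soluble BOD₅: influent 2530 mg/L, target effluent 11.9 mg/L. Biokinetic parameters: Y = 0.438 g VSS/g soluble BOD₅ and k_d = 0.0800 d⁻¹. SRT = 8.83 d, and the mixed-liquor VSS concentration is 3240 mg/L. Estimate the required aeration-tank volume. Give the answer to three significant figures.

V ≈ 930 m³

From the SRT design equation V = Y Q (S₀−S) θ_c / [X (1 + k_d θ_c)] = 0.438 × 528 × (2530 − 11.9) × 8.83 / [3240 × (1 + 0.0800 × 8.83)] = 5.14×10^6 / 5529 = 930.1 m³.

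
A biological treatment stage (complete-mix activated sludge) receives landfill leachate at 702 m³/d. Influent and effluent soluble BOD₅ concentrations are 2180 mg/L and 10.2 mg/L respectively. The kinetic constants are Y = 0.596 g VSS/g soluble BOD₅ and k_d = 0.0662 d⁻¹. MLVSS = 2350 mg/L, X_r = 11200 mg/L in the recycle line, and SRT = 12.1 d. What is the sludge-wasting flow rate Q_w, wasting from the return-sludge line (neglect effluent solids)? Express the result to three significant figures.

Q_w ≈ 45.0 m³/d

Rearranging the biomass balance for a CMAS with decay, V = Y·Q·ΔS·θ_c / [X·(1+k_d θ_c)] = 0.596 × 702 × (2180 − 10.2) × 12.1 / [2350 × (1 + 0.0662 × 12.1)] = 1.1×10^7 / 4232 = 2595 m³.
θ_c = V·X/(Q_w·X_r) when wasting from the recycle, so Q_w = V·X/(θ_c·X_r) = 2595 × 2350 / (12.1 × 11200) = 45.01 m³/d.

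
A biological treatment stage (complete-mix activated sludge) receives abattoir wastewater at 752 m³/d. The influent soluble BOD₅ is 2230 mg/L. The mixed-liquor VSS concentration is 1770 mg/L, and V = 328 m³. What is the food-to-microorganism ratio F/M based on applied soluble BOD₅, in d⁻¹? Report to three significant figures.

F/M ≈ 2.89 d⁻¹

F/M = Q·S₀ / (V·X) = 752 × 2230 / (328.0 × 1770) = 2.889 g soluble BOD₅·(g VSS·d)⁻¹.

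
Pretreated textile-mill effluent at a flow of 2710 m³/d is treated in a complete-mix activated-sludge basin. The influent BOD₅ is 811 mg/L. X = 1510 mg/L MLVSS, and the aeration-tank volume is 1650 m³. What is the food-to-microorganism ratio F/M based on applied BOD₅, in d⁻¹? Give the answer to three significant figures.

F/M = Q·S₀ / (V·X) = 2710 × 811 / (1650 × 1510) = 0.8821 g BOD₅·(g VSS·d)⁻¹.

F/M ≈ 0.882 d⁻¹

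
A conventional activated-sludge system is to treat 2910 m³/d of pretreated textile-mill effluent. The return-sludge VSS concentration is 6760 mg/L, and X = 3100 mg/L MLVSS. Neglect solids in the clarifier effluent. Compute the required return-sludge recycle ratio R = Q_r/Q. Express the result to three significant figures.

R ≈ 0.847

R = Q_r/Q = X/(X_r − X) = 3100 / (6760 − 3100) = 0.8470.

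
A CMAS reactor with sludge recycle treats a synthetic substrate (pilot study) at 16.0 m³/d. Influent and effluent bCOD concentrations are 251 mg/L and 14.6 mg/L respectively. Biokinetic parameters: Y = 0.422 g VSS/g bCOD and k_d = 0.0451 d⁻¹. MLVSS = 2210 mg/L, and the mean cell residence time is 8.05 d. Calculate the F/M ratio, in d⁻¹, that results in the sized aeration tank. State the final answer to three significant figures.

F/M ≈ 0.426 d⁻¹

Rearranging the biomass balance for a CMAS with decay, V = Y·Q·ΔS·θ_c / [X·(1+k_d θ_c)] = 0.422 × 16.0 × (251 − 14.6) × 8.05 / [2210 × (1 + 0.0451 × 8.05)] = 1.28×10^4 / 3012 = 4.266 m³.
Food-to-microorganism ratio F/M = Q S₀ / (V X) = 16.0 × 251 / (4.266 × 2210) = 0.4260 d⁻¹.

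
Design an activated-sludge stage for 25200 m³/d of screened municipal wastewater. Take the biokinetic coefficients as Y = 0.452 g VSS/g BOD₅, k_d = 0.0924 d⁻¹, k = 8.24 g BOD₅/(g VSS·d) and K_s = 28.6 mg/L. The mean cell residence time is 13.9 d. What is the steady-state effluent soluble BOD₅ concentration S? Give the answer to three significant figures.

Effluent substrate depends only on kinetics and SRT: S = K_s(1 + k_d θ_c) / [θ_c(Yk − k_d) − 1] = 28.6 × (1 + 0.0924 × 13.9) / [13.9 × (0.452 × 8.24 − 0.0924) − 1] = 65.33 / 49.49 = 1.320 mg/L.

S ≈ 1.32 mg/L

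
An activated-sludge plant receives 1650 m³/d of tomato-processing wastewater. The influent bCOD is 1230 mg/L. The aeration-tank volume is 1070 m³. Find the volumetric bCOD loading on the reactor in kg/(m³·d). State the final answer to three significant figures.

L_v ≈ 1.90 kg bCOD/(m³·d)

Applied bCOD load per unit volume = Q·S₀/V = (1650 × 1230/1000)/1070 = 1.897 kg bCOD·m⁻³·d⁻¹.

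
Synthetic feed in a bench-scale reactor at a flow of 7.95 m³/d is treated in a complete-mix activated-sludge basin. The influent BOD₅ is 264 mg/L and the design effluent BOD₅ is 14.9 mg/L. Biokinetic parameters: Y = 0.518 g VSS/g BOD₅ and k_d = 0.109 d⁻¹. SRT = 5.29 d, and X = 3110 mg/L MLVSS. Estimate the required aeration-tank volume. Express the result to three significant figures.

V ≈ 1.11 m³

Steady-state biomass mass balance: V·X·(1 + k_d·θ_c) = Y·Q·(S₀ − S)·θ_c, so V = 0.518 × 7.95 × (264 − 14.9) × 5.29 / [3110 × (1 + 0.109 × 5.29)] = 5.43×10^3 / 4903 = 1.107 m³.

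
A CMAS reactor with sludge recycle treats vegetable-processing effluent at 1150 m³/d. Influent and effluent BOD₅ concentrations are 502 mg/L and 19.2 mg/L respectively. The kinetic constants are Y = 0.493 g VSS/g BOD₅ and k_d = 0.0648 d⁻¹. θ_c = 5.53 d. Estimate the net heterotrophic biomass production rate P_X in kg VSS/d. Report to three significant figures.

P_X ≈ 202 kg VSS/d

Correct the yield for decay: Y_obs = Y/(1 + k_d θ_c) = 0.493 / (1 + 0.0648 × 5.53) = 0.493 / 1.358 = 0.3629.
Mass of BOD₅ removed per day: Q(S₀ − S) = 1150 × 482.8 g/m³ = 555.2 kg/d.
Net biomass production P_X = Y_obs × Q·(S₀ − S) = 0.3629 × 555.2 = 201.5 kg VSS/d.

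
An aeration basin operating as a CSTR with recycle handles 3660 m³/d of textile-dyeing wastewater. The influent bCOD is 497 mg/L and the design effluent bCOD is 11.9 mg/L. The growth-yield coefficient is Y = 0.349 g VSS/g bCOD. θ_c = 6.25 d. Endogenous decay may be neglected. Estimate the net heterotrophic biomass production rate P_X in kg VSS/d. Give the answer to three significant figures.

P_X ≈ 620 kg VSS/d

Since k_d ≈ 0, Y_obs = Y = 0.349 g VSS/g bCOD.
Q·(S₀ − S) = 3660 × (497 − 11.9) × 10⁻³ = 1775 kg/d removed.
Biomass produced: P_X = Y_obs·Q·ΔS = 0.3490 × 1775 ≈ 619.6 kg VSS/d.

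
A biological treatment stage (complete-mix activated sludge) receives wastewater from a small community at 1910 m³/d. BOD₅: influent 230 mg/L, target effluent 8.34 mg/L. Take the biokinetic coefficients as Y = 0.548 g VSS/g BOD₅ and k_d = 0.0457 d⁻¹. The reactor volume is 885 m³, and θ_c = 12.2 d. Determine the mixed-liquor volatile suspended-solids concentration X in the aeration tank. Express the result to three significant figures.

From V·X·(1 + k_d·θ_c) = Y·Q·(S₀ − S)·θ_c: X = 0.548 × 1910 × (230 − 8.34) × 12.2 / [885 × (1 + 0.0457 × 12.2)] = 2053 mg/L.

X ≈ 2050 mg/L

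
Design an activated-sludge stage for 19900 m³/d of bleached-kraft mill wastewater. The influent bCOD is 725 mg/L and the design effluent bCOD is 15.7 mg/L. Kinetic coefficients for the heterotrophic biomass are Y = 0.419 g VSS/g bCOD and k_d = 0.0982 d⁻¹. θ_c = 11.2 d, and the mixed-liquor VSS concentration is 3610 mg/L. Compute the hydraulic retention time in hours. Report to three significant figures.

Steady-state biomass mass balance: V·X·(1 + k_d·θ_c) = Y·Q·(S₀ − S)·θ_c, so V = 0.419 × 19900 × (725 − 15.7) × 11.2 / [3610 × (1 + 0.0982 × 11.2)] = 6.62×10^7 / 7580 = 8738 m³.
Hydraulic retention time τ = V/Q = 8738 / 19900 = 0.4391 d = 10.54 h.

τ ≈ 10.5 h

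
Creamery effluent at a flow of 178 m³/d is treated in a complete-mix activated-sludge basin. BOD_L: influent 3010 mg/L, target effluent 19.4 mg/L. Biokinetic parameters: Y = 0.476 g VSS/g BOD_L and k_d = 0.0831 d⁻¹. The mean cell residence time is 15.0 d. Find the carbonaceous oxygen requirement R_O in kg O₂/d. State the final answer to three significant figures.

R_O ≈ 372 kg O₂/d

Y_obs = Y / (1 + k_d θ_c) = 0.476 / (1 + 0.0831 × 15.0) = 0.476 / 2.247 = 0.2119.
Q·(S₀ − S) = 178 × (3010 − 19.4) × 10⁻³ = 532.3 kg/d removed.
Biomass synthesised: P_X = Y_obs × 532.3 = 112.8 kg VSS/d.
R_O = Q·ΔS − 1.42 P_X = 532.3 − 160.2 = 372.2 kg O₂/d.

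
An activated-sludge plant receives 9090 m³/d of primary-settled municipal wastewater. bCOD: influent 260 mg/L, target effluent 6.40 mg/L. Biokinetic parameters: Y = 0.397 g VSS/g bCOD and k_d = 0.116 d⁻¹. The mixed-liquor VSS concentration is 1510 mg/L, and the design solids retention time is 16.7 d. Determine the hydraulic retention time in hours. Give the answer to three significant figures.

τ ≈ 9.10 h

From the SRT design equation V = Y Q (S₀−S) θ_c / [X (1 + k_d θ_c)] = 0.397 × 9090 × (260 − 6.40) × 16.7 / [1510 × (1 + 0.116 × 16.7)] = 1.53×10^7 / 4435 = 3446 m³.
τ = V/Q = 3446/9090 = 0.3791 d, or 9.098 h.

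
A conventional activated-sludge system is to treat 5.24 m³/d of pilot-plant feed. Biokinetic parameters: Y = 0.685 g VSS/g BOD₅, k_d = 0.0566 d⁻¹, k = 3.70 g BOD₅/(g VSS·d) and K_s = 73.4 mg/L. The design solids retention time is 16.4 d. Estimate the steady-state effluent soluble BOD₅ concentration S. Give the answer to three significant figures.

S ≈ 3.57 mg/L

Effluent substrate depends only on kinetics and SRT: S = K_s(1 + k_d θ_c) / [θ_c(Yk − k_d) − 1] = 73.4 × (1 + 0.0566 × 16.4) / [16.4 × (0.685 × 3.70 − 0.0566) − 1] = 141.5 / 39.64 = 3.571 mg/L.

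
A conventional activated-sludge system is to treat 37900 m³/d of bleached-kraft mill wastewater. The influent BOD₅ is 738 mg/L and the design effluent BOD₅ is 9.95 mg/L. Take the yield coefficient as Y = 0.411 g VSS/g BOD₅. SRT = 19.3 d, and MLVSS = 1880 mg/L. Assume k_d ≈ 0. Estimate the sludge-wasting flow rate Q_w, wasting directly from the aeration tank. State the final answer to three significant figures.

Q_w ≈ 6030 m³/d

V·X = Y·Q·ΔS·θ_c gives V = 0.411 × 37900 × (738 − 9.95) × 19.3 / 1880 = 116424 m³.
With mixed-liquor wasting, θ_c = V/Q_w, so Q_w = V/θ_c = 116424/19.3 = 6032 m³/d.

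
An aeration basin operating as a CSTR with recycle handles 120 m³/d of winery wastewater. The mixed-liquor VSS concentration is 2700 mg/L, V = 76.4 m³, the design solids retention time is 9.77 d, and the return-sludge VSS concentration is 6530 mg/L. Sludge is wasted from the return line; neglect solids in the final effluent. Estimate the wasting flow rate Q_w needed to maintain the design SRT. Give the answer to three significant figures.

Q_w ≈ 3.23 m³/d

Wasting from the return line (neglecting effluent solids): Q_w = V·X / (θ_c·X_r) = 76.40 × 2700 / (9.77 × 6530) = 3.233 m³/d.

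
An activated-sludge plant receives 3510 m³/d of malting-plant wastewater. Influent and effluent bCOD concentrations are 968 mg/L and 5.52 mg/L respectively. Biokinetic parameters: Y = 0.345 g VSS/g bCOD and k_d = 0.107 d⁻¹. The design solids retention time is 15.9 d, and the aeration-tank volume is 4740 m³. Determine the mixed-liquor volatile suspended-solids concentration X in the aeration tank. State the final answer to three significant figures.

X = Y·Q·ΔS·θ_c / [V·(1 + k_d θ_c)] = 0.345 × 3510 × (968 − 5.52) × 15.9 / [4740 × (1 + 0.107 × 15.9)] = 1447 mg/L.

X ≈ 1450 mg/L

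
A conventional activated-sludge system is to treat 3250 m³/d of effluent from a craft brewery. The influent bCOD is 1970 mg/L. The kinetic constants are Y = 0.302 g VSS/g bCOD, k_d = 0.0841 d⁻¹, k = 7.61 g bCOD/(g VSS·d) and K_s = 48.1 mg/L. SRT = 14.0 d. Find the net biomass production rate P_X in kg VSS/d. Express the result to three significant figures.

P_X ≈ 886 kg VSS/d

For a completely mixed reactor with recycle the Lawrence–McCarty relation gives S = K_s·(1 + k_d·θ_c) / [θ_c·(Y·k − k_d) − 1] = 48.1 × (1 + 0.0841 × 14.0) / [14.0 × (0.302 × 7.61 − 0.0841) − 1] = 104.7 / 30.00 = 3.491 mg/L.
Y_obs = Y / (1 + k_d θ_c) = 0.302 / (1 + 0.0841 × 14.0) = 0.302 / 2.177 = 0.1387.
Mass of bCOD removed per day: Q(S₀ − S) = 3250 × 1967 g/m³ = 6391 kg/d.
Net biomass production P_X = Y_obs × Q·(S₀ − S) = 0.1387 × 6391 = 886.4 kg VSS/d.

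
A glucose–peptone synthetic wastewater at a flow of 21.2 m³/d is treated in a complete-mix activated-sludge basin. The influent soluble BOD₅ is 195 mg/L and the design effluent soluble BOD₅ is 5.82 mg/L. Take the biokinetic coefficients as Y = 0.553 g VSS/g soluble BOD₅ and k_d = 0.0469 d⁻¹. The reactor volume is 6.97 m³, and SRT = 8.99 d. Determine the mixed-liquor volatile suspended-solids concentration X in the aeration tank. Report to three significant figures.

Solving the biomass balance for X: X = Y Q (S₀−S) θ_c / [V (1+k_d θ_c)] = 0.553 × 21.2 × (195 − 5.82) × 8.99 / [6.97 × (1 + 0.0469 × 8.99)] = 2012 mg/L.

X ≈ 2010 mg/L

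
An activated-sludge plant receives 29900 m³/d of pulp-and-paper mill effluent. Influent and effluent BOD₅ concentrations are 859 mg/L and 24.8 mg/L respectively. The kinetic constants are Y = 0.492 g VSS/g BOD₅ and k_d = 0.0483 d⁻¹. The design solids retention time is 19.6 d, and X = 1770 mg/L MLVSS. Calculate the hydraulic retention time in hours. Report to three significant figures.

From the SRT design equation V = Y Q (S₀−S) θ_c / [X (1 + k_d θ_c)] = 0.492 × 29900 × (859 − 24.8) × 19.6 / [1770 × (1 + 0.0483 × 19.6)] = 2.41×10^8 / 3446 = 69806 m³.
τ = V/Q = 69806/29900 = 2.335 d, or 56.03 h.

τ ≈ 56.0 h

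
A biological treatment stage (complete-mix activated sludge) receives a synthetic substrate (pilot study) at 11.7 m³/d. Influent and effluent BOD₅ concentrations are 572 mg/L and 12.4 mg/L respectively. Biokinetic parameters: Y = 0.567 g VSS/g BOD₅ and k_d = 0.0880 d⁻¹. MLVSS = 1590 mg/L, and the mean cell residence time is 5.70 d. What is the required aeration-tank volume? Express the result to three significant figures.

Steady-state biomass mass balance: V·X·(1 + k_d·θ_c) = Y·Q·(S₀ − S)·θ_c, so V = 0.567 × 11.7 × (572 − 12.4) × 5.70 / [1590 × (1 + 0.0880 × 5.70)] = 2.12×10^4 / 2388 = 8.863 m³.

V ≈ 8.86 m³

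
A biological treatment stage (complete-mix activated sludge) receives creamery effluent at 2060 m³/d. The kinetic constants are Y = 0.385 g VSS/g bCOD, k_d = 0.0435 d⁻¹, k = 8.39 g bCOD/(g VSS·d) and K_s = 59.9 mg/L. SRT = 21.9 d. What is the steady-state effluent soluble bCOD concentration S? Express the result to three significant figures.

S ≈ 1.70 mg/L

For a completely mixed reactor with recycle the Lawrence–McCarty relation gives S = K_s·(1 + k_d·θ_c) / [θ_c·(Y·k − k_d) − 1] = 59.9 × (1 + 0.0435 × 21.9) / [21.9 × (0.385 × 8.39 − 0.0435) − 1] = 117.0 / 68.79 = 1.700 mg/L.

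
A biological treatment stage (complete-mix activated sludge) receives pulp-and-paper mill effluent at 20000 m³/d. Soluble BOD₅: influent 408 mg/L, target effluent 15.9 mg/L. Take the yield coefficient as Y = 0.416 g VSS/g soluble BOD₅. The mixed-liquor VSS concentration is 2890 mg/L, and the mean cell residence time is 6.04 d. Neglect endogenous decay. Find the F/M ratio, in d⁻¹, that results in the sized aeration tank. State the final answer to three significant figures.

F/M ≈ 0.414 d⁻¹

With k_d = 0 the design equation reduces to V = Y Q (S₀−S) θ_c / X = 0.416 × 20000 × (408 − 15.9) × 6.04 / 2890 = 6818 m³.
F/M = Q·S₀ / (V·X) = 20000 × 408 / (6818 × 2890) = 0.4141 g soluble BOD₅·(g VSS·d)⁻¹.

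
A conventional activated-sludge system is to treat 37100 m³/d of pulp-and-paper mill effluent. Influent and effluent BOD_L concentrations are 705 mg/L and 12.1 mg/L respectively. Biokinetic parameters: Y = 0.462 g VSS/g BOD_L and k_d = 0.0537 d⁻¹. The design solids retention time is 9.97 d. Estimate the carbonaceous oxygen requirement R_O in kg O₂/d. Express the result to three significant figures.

The observed yield is Y_obs = Y/(1 + k_d·θ_c) = 0.462 / (1 + 0.0537 × 9.97) = 0.462 / 1.535 = 0.3009 g VSS per g BOD_L removed.
ΔS = 705 − 12.1 = 692.9 mg/L, so the substrate removal rate is 37100 × 692.9/1000 = 25707 kg BOD_L/d.
Net sludge production P_X = 0.3009 × 25707 = 7735 kg VSS/d.
Carbonaceous O₂ demand = substrate oxidised − cell-mass equivalent = 25707 − 1.42 × 7735 = 14723 kg O₂/d.

R_O ≈ 14700 kg O₂/d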